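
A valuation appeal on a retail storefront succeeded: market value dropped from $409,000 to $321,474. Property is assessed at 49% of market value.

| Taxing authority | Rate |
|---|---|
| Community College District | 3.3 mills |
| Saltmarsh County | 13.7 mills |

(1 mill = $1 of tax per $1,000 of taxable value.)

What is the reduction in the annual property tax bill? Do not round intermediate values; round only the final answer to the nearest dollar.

Old assessed value = $409,000 × 0.49 = $200,410
New assessed value = $321,474 × 0.49 = $157,522.26
Combined rate = 0.0033 + 0.0137 = 0.017
Old tax = $200,410 × 0.017 = $3,406.97
New tax = $157,522.26 × 0.017 = $2,677.87842
Reduction = $3,406.97 − $2,677.87842 = $729.09158

$729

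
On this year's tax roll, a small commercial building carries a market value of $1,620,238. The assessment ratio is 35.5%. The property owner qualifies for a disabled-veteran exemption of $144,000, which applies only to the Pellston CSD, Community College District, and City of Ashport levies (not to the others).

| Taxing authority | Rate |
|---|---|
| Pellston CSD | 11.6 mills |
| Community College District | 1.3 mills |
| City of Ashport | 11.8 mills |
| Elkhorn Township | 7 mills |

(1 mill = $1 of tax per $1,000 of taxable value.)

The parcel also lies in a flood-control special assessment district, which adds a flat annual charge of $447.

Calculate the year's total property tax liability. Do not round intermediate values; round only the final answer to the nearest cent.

Assessed value = $1,620,238 × 0.355 = $575,184.49
Pellston CSD: ($575,184.49 − $144,000) × 0.0116 = $431,184.49 × 0.0116 = $5,001.740084
Community College District: ($575,184.49 − $144,000) × 0.0013 = $431,184.49 × 0.0013 = $560.539837
City of Ashport: ($575,184.49 − $144,000) × 0.0118 = $431,184.49 × 0.0118 = $5,087.976982
Elkhorn Township: $575,184.49 × 0.007 = $4,026.29143
Levies subtotal = $14,676.548333
Total = $14,676.548333 + $447 = $15,123.548333

$15,123.55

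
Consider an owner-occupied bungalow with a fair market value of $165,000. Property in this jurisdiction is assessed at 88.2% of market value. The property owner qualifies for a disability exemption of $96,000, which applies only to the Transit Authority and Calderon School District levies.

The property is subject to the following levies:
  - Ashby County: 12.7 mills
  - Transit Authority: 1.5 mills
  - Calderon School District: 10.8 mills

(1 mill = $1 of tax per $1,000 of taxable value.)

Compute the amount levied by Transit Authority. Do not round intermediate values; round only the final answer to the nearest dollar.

Assessed value = $165,000 × 0.882 = $145,530
Transit Authority taxable value = $145,530 − $96,000 = $49,530
Transit Authority levy = $49,530 × 0.0015 = $74.295

$74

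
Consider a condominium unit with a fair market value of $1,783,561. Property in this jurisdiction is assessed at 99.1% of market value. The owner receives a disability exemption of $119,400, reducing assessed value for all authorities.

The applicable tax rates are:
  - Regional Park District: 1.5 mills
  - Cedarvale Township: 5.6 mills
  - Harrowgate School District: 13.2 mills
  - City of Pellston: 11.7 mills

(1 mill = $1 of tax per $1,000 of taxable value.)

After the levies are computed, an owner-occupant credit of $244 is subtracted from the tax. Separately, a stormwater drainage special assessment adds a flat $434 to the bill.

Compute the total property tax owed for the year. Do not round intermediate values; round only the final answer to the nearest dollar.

$52,929

Assessed value = $1,783,561 × 0.991 = $1,767,508.951
Taxable value = $1,767,508.951 − $119,400 = $1,648,108.951
Regional Park District: $1,648,108.951 × 0.0015 = $2,472.1634265
Cedarvale Township: $1,648,108.951 × 0.0056 = $9,229.4101256
Harrowgate School District: $1,648,108.951 × 0.0132 = $21,755.0381532
City of Pellston: $1,648,108.951 × 0.0117 = $19,282.8747267
Levies subtotal = $52,739.486432
After credit = $52,739.486432 − $244 = $52,495.486432
Total = $52,495.486432 + $434 = $52,929.486432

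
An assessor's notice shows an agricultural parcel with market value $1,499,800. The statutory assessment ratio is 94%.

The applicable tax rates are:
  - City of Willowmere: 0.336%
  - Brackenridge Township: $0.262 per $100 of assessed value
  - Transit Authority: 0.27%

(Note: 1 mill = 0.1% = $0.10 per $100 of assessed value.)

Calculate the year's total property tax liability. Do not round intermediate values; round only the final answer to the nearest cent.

$12,237.17

Assessed value = $1,499,800 × 0.94 = $1,409,812
City of Willowmere: $1,409,812 × 0.00336 = $4,736.96832
Brackenridge Township: $1,409,812 × 0.00262 = $3,693.70744
Transit Authority: $1,409,812 × 0.0027 = $3,806.4924
Total = $12,237.16816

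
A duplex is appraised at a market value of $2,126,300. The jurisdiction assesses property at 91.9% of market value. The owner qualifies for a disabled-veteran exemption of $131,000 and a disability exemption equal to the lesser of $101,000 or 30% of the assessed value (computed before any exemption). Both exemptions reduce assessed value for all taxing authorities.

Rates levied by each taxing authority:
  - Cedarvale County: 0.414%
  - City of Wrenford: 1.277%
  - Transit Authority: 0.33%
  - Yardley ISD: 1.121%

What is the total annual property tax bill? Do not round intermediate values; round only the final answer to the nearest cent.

$54,107.43

Assessed value = $2,126,300 × 0.919 = $1,954,069.7
Disability exemption = min($101,000, 30% × $1,954,069.7) = min($101,000, $586,220.91) = $101,000 (dollar cap binds)
Taxable value = $1,954,069.7 − $131,000 − $101,000 = $1,722,069.7
Cedarvale County: $1,722,069.7 × 0.00414 = $7,129.368558
City of Wrenford: $1,722,069.7 × 0.01277 = $21,990.830069
Transit Authority: $1,722,069.7 × 0.0033 = $5,682.83001
Yardley ISD: $1,722,069.7 × 0.01121 = $19,304.401337
Total = $54,107.429974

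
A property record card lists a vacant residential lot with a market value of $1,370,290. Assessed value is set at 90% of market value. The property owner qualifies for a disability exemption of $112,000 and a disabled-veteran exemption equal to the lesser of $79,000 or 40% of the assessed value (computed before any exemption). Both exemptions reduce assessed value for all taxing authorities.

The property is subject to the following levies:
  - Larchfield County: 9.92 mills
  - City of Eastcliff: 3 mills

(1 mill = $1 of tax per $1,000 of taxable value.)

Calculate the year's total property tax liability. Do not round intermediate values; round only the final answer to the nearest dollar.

Assessed value = $1,370,290 × 0.9 = $1,233,261
Disabled-veteran exemption = min($79,000, 40% × $1,233,261) = min($79,000, $493,304.4) = $79,000 (dollar cap binds)
Taxable value = $1,233,261 − $112,000 − $79,000 = $1,042,261
Larchfield County: $1,042,261 × 0.00992 = $10,339.22912
City of Eastcliff: $1,042,261 × 0.003 = $3,126.783
Total = $13,466.01212

$13,466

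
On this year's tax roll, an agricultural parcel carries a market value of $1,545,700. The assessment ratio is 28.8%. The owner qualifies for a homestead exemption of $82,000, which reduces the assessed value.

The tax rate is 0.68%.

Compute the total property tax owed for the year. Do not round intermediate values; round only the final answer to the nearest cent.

Assessed value = $1,545,700 × 0.288 = $445,161.6
Taxable value = $445,161.6 − $82,000 = $363,161.6
Tax = $363,161.6 × 0.0068 = $2,469.49888

$2,469.50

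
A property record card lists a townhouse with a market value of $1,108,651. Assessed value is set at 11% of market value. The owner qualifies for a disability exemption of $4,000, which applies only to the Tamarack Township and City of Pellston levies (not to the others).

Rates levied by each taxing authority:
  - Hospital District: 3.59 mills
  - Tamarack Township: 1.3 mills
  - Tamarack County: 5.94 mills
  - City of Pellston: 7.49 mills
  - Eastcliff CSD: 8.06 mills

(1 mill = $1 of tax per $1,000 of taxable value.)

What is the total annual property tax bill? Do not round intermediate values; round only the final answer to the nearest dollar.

Assessed value = $1,108,651 × 0.11 = $121,951.61
Hospital District: $121,951.61 × 0.00359 = $437.8062799
Tamarack Township: ($121,951.61 − $4,000) × 0.0013 = $117,951.61 × 0.0013 = $153.337093
Tamarack County: $121,951.61 × 0.00594 = $724.3925634
City of Pellston: ($121,951.61 − $4,000) × 0.00749 = $117,951.61 × 0.00749 = $883.4575589
Eastcliff CSD: $121,951.61 × 0.00806 = $982.9299766
Total = $3,181.9234718

$3,182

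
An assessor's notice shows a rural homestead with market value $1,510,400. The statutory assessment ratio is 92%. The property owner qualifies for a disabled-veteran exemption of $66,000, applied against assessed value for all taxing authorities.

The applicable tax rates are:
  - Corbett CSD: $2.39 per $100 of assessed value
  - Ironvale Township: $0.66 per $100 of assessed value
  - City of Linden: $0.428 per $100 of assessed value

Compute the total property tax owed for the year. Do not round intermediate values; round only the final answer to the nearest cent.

$46,033.70

Assessed value = $1,510,400 × 0.92 = $1,389,568
Taxable value = $1,389,568 − $66,000 = $1,323,568
Corbett CSD: $1,323,568 × 0.0239 = $31,633.2752
Ironvale Township: $1,323,568 × 0.0066 = $8,735.5488
City of Linden: $1,323,568 × 0.00428 = $5,664.87104
Total = $31,633.2752 + $8,735.5488 + $5,664.87104 = $46,033.69504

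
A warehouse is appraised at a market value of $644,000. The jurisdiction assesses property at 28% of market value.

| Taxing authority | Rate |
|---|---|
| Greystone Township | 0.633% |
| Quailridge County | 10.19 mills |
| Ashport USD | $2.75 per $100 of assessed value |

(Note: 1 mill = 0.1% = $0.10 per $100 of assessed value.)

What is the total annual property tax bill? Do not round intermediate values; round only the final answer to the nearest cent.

Assessed value = $644,000 × 0.28 = $180,320
Greystone Township: $180,320 × 0.00633 = $1,141.4256
Quailridge County: $180,320 × 0.01019 = $1,837.4608
Ashport USD: $180,320 × 0.0275 = $4,958.8
Total = $7,937.6864

$7,937.69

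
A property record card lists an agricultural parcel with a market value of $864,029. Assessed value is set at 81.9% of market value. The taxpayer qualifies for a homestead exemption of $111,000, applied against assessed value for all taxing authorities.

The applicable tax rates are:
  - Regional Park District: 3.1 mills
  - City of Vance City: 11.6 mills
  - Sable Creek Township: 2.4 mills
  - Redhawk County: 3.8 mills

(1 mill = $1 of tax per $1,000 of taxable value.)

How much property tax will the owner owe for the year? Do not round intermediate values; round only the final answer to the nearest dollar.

$12,470

Assessed value = $864,029 × 0.819 = $707,639.751
Taxable value = $707,639.751 − $111,000 = $596,639.751
Regional Park District: $596,639.751 × 0.0031 = $1,849.5832281
City of Vance City: $596,639.751 × 0.0116 = $6,921.0211116
Sable Creek Township: $596,639.751 × 0.0024 = $1,431.9354024
Redhawk County: $596,639.751 × 0.0038 = $2,267.2310538
Total = $1,849.5832281 + $6,921.0211116 + $1,431.9354024 + $2,267.2310538 = $12,469.7707959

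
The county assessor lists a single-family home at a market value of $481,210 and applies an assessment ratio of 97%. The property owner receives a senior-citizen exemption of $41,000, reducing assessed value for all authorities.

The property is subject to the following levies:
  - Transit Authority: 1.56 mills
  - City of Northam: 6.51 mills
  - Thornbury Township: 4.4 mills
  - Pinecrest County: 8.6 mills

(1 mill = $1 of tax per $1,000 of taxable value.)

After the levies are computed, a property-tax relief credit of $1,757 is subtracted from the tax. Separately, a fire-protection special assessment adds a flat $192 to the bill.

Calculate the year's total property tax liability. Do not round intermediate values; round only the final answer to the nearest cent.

$7,406.05

Assessed value = $481,210 × 0.97 = $466,773.7
Taxable value = $466,773.7 − $41,000 = $425,773.7
Transit Authority: $425,773.7 × 0.00156 = $664.206972
City of Northam: $425,773.7 × 0.00651 = $2,771.786787
Thornbury Township: $425,773.7 × 0.0044 = $1,873.40428
Pinecrest County: $425,773.7 × 0.0086 = $3,661.65382
Levies subtotal = $8,971.051859
After credit = $8,971.051859 − $1,757 = $7,214.051859
Total = $7,214.051859 + $192 = $7,406.051859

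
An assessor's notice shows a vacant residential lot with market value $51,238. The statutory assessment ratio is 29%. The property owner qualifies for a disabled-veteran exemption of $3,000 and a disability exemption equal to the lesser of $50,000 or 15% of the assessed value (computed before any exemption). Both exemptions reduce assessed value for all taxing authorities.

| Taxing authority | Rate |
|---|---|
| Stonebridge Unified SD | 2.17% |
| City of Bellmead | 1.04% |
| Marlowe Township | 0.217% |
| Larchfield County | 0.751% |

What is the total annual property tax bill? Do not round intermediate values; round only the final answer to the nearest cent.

Assessed value = $51,238 × 0.29 = $14,859.02
Disability exemption = min($50,000, 15% × $14,859.02) = min($50,000, $2,228.853) = $2,228.853 (percentage binds)
Taxable value = $14,859.02 − $3,000 − $2,228.853 = $9,630.167
Stonebridge Unified SD: $9,630.167 × 0.0217 = $208.9746239
City of Bellmead: $9,630.167 × 0.0104 = $100.1537368
Marlowe Township: $9,630.167 × 0.00217 = $20.89746239
Larchfield County: $9,630.167 × 0.00751 = $72.32255417
Total = $402.34837726

$402.35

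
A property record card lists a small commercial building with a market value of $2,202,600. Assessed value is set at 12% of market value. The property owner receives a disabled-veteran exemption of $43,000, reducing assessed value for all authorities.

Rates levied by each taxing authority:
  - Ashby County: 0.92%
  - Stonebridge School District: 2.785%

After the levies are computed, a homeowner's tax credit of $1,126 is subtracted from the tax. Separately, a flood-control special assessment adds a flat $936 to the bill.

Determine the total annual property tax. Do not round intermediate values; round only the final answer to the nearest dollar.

Assessed value = $2,202,600 × 0.12 = $264,312
Taxable value = $264,312 − $43,000 = $221,312
Ashby County: $221,312 × 0.0092 = $2,036.0704
Stonebridge School District: $221,312 × 0.02785 = $6,163.5392
Levies subtotal = $8,199.6096
After credit = $8,199.6096 − $1,126 = $7,073.6096
Total = $7,073.6096 + $936 = $8,009.6096

$8,010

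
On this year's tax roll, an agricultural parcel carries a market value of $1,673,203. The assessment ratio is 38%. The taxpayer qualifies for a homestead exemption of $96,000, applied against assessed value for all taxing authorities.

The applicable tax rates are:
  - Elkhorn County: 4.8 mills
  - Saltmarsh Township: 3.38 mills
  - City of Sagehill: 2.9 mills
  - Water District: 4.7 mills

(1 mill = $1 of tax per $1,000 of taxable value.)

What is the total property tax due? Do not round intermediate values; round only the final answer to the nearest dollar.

$8,518

Assessed value = $1,673,203 × 0.38 = $635,817.14
Taxable value = $635,817.14 − $96,000 = $539,817.14
Elkhorn County: $539,817.14 × 0.0048 = $2,591.122272
Saltmarsh Township: $539,817.14 × 0.00338 = $1,824.5819332
City of Sagehill: $539,817.14 × 0.0029 = $1,565.469706
Water District: $539,817.14 × 0.0047 = $2,537.140558
Total = $2,591.122272 + $1,824.5819332 + $1,565.469706 + $2,537.140558 = $8,518.3144692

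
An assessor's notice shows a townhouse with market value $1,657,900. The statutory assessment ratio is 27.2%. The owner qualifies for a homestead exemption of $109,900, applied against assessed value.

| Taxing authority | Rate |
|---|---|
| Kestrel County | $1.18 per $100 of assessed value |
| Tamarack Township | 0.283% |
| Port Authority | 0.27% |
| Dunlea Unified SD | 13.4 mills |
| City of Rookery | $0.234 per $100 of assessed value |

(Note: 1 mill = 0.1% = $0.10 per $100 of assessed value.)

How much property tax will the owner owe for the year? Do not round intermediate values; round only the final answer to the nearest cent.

Assessed value = $1,657,900 × 0.272 = $450,948.8
Taxable value = $450,948.8 − $109,900 = $341,048.8
Kestrel County: $341,048.8 × 0.0118 = $4,024.37584
Tamarack Township: $341,048.8 × 0.00283 = $965.168104
Port Authority: $341,048.8 × 0.0027 = $920.83176
Dunlea Unified SD: $341,048.8 × 0.0134 = $4,570.05392
City of Rookery: $341,048.8 × 0.00234 = $798.054192
Total = $11,278.483816

$11,278.48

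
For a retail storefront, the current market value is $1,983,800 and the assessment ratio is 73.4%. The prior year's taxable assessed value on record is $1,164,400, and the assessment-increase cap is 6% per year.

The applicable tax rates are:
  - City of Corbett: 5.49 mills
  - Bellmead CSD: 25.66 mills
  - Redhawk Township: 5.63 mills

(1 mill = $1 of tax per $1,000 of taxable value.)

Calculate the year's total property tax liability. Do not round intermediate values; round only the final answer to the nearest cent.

$45,396.23

Uncapped assessed value = $1,983,800 × 0.734 = $1,456,109.2
Cap limit = $1,164,400 × 1.06 = $1,234,264
Taxable assessed value = min($1,456,109.2, $1,234,264) = $1,234,264 (cap binds)
City of Corbett: $1,234,264 × 0.00549 = $6,776.10936
Bellmead CSD: $1,234,264 × 0.02566 = $31,671.21424
Redhawk Township: $1,234,264 × 0.00563 = $6,948.90632
Total = $45,396.22992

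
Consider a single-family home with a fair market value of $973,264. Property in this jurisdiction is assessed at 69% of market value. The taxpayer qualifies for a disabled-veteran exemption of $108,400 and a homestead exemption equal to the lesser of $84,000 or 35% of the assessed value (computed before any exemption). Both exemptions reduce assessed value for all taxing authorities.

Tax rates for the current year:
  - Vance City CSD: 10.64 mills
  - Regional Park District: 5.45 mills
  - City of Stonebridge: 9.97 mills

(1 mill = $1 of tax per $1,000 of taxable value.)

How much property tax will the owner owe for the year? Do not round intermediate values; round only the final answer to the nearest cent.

$12,486.71

Assessed value = $973,264 × 0.69 = $671,552.16
Homestead exemption = min($84,000, 35% × $671,552.16) = min($84,000, $235,043.256) = $84,000 (dollar cap binds)
Taxable value = $671,552.16 − $108,400 − $84,000 = $479,152.16
Vance City CSD: $479,152.16 × 0.01064 = $5,098.1789824
Regional Park District: $479,152.16 × 0.00545 = $2,611.379272
City of Stonebridge: $479,152.16 × 0.00997 = $4,777.1470352
Total = $12,486.7052896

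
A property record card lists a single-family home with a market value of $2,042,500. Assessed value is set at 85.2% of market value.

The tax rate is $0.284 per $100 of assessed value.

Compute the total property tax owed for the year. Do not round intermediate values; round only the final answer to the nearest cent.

$4,942.20

Assessed value = $2,042,500 × 0.852 = $1,740,210
Tax = $1,740,210 × 0.00284 = $4,942.1964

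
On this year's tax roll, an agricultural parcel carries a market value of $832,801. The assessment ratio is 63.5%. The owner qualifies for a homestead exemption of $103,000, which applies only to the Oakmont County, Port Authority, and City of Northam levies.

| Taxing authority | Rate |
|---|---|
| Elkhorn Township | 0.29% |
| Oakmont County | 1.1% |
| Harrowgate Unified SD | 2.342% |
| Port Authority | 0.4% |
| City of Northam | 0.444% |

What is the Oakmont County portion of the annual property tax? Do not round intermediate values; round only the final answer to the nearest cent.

$4,684.11

Assessed value = $832,801 × 0.635 = $528,828.635
Oakmont County taxable value = $528,828.635 − $103,000 = $425,828.635
Oakmont County levy = $425,828.635 × 0.011 = $4,684.114985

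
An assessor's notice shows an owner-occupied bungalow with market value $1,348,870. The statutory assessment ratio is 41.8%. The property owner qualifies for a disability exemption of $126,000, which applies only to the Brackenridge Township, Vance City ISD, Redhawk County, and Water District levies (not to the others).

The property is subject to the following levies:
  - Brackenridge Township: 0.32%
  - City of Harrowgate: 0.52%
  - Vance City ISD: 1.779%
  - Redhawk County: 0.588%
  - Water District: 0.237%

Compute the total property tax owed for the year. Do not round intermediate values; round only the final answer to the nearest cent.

Assessed value = $1,348,870 × 0.418 = $563,827.66
Brackenridge Township: ($563,827.66 − $126,000) × 0.0032 = $437,827.66 × 0.0032 = $1,401.048512
City of Harrowgate: $563,827.66 × 0.0052 = $2,931.903832
Vance City ISD: ($563,827.66 − $126,000) × 0.01779 = $437,827.66 × 0.01779 = $7,788.9540714
Redhawk County: ($563,827.66 − $126,000) × 0.00588 = $437,827.66 × 0.00588 = $2,574.4266408
Water District: ($563,827.66 − $126,000) × 0.00237 = $437,827.66 × 0.00237 = $1,037.6515542
Total = $15,733.9846104

$15,733.98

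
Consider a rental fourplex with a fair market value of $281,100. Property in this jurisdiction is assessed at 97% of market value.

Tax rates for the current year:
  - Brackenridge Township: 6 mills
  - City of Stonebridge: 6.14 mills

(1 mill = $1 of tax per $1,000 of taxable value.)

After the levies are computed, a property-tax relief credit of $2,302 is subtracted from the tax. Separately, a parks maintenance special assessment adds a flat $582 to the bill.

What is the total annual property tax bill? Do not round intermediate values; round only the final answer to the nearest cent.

Assessed value = $281,100 × 0.97 = $272,667
Brackenridge Township: $272,667 × 0.006 = $1,636.002
City of Stonebridge: $272,667 × 0.00614 = $1,674.17538
Levies subtotal = $3,310.17738
After credit = $3,310.17738 − $2,302 = $1,008.17738
Total = $1,008.17738 + $582 = $1,590.17738

$1,590.18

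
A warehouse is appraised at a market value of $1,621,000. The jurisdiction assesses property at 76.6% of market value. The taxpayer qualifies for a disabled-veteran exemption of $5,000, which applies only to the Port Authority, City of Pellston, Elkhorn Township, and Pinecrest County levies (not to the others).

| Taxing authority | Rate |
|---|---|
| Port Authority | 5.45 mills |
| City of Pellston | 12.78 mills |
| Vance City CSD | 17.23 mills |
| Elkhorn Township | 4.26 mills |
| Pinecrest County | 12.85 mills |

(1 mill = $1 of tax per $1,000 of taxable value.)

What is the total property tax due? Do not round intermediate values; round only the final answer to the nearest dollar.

Assessed value = $1,621,000 × 0.766 = $1,241,686
Port Authority: ($1,241,686 − $5,000) × 0.00545 = $1,236,686 × 0.00545 = $6,739.9387
City of Pellston: ($1,241,686 − $5,000) × 0.01278 = $1,236,686 × 0.01278 = $15,804.84708
Vance City CSD: $1,241,686 × 0.01723 = $21,394.24978
Elkhorn Township: ($1,241,686 − $5,000) × 0.00426 = $1,236,686 × 0.00426 = $5,268.28236
Pinecrest County: ($1,241,686 − $5,000) × 0.01285 = $1,236,686 × 0.01285 = $15,891.4151
Total = $65,098.73302

$65,099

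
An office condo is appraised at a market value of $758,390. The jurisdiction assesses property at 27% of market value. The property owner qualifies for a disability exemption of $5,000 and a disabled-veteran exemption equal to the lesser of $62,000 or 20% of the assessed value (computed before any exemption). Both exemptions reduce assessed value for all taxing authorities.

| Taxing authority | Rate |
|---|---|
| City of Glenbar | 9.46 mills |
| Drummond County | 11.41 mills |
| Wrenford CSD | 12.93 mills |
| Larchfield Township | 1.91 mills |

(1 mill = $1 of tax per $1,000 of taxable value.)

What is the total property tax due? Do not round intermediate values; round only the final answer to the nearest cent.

Assessed value = $758,390 × 0.27 = $204,765.3
Disabled-veteran exemption = min($62,000, 20% × $204,765.3) = min($62,000, $40,953.06) = $40,953.06 (percentage binds)
Taxable value = $204,765.3 − $5,000 − $40,953.06 = $158,812.24
City of Glenbar: $158,812.24 × 0.00946 = $1,502.3637904
Drummond County: $158,812.24 × 0.01141 = $1,812.0476584
Wrenford CSD: $158,812.24 × 0.01293 = $2,053.4422632
Larchfield Township: $158,812.24 × 0.00191 = $303.3313784
Total = $5,671.1850904

$5,671.19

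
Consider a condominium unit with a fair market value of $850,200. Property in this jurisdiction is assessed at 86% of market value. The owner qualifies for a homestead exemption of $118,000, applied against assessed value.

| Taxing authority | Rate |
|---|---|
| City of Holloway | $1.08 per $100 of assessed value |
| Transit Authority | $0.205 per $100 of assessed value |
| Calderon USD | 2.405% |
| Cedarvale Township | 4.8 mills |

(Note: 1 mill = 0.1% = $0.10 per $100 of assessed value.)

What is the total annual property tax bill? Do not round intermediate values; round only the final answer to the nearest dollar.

Assessed value = $850,200 × 0.86 = $731,172
Taxable value = $731,172 − $118,000 = $613,172
City of Holloway: $613,172 × 0.0108 = $6,622.2576
Transit Authority: $613,172 × 0.00205 = $1,257.0026
Calderon USD: $613,172 × 0.02405 = $14,746.7866
Cedarvale Township: $613,172 × 0.0048 = $2,943.2256
Total = $25,569.2724

$25,569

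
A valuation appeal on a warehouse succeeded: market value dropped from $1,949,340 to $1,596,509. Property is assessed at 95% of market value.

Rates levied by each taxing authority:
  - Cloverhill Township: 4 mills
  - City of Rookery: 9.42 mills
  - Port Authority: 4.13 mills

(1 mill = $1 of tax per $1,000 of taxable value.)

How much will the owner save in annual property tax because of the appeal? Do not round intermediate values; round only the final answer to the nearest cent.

$5,882.57

Old assessed value = $1,949,340 × 0.95 = $1,851,873
New assessed value = $1,596,509 × 0.95 = $1,516,683.55
Combined rate = 0.004 + 0.00942 + 0.00413 = 0.01755
Old tax = $1,851,873 × 0.01755 = $32,500.37115
New tax = $1,516,683.55 × 0.01755 = $26,617.7963025
Reduction = $32,500.37115 − $26,617.7963025 = $5,882.5748475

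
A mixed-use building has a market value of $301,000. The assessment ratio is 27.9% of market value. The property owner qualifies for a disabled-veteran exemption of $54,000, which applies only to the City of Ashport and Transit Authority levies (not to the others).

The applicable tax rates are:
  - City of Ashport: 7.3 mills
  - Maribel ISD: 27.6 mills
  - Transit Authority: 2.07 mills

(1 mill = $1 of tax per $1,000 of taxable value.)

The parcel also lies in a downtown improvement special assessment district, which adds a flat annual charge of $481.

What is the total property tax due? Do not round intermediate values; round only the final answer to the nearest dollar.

Assessed value = $301,000 × 0.279 = $83,979
City of Ashport: ($83,979 − $54,000) × 0.0073 = $29,979 × 0.0073 = $218.8467
Maribel ISD: $83,979 × 0.0276 = $2,317.8204
Transit Authority: ($83,979 − $54,000) × 0.00207 = $29,979 × 0.00207 = $62.05653
Levies subtotal = $2,598.72363
Total = $2,598.72363 + $481 = $3,079.72363

$3,080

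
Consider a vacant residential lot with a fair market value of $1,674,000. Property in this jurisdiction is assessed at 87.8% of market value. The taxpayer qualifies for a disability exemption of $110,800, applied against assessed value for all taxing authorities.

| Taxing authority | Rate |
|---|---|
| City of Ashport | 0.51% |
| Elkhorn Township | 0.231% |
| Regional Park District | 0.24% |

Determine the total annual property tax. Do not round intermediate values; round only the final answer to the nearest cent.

$13,331.52

Assessed value = $1,674,000 × 0.878 = $1,469,772
Taxable value = $1,469,772 − $110,800 = $1,358,972
City of Ashport: $1,358,972 × 0.0051 = $6,930.7572
Elkhorn Township: $1,358,972 × 0.00231 = $3,139.22532
Regional Park District: $1,358,972 × 0.0024 = $3,261.5328
Total = $6,930.7572 + $3,139.22532 + $3,261.5328 = $13,331.51532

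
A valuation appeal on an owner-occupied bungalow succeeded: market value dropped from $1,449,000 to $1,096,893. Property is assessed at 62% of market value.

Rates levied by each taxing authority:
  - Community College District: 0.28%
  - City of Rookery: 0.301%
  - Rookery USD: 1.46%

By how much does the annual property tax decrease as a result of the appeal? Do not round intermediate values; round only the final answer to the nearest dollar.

$4,456

Old assessed value = $1,449,000 × 0.62 = $898,380
New assessed value = $1,096,893 × 0.62 = $680,073.66
Combined rate = 0.0028 + 0.00301 + 0.0146 = 0.02041
Old tax = $898,380 × 0.02041 = $18,335.9358
New tax = $680,073.66 × 0.02041 = $13,880.3034006
Reduction = $18,335.9358 − $13,880.3034006 = $4,455.6323994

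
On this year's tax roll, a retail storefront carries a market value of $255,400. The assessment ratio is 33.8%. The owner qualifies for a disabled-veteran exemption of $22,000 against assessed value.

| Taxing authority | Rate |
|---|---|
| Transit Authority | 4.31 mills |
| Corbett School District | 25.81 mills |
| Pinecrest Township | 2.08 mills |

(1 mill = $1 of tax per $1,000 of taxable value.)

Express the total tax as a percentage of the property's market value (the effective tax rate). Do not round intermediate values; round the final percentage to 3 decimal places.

0.811%

Assessed value = $255,400 × 0.338 = $86,325.2
Taxable value = $86,325.2 − $22,000 = $64,325.2
Transit Authority: $64,325.2 × 0.00431 = $277.241612
Corbett School District: $64,325.2 × 0.02581 = $1,660.233412
Pinecrest Township: $64,325.2 × 0.00208 = $133.796416
Total tax = $2,071.27144
Effective rate = $2,071.27144 ÷ $255,400 = 0.811% of market value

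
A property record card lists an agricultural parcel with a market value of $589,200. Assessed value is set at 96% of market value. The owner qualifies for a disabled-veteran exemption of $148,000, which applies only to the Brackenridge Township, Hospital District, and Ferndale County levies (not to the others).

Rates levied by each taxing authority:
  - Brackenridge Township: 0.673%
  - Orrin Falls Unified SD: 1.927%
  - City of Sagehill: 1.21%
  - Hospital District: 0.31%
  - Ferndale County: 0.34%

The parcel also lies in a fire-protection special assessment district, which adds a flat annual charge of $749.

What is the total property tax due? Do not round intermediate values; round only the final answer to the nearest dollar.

$24,018

Assessed value = $589,200 × 0.96 = $565,632
Brackenridge Township: ($565,632 − $148,000) × 0.00673 = $417,632 × 0.00673 = $2,810.66336
Orrin Falls Unified SD: $565,632 × 0.01927 = $10,899.72864
City of Sagehill: $565,632 × 0.0121 = $6,844.1472
Hospital District: ($565,632 − $148,000) × 0.0031 = $417,632 × 0.0031 = $1,294.6592
Ferndale County: ($565,632 − $148,000) × 0.0034 = $417,632 × 0.0034 = $1,419.9488
Levies subtotal = $23,269.1472
Total = $23,269.1472 + $749 = $24,018.1472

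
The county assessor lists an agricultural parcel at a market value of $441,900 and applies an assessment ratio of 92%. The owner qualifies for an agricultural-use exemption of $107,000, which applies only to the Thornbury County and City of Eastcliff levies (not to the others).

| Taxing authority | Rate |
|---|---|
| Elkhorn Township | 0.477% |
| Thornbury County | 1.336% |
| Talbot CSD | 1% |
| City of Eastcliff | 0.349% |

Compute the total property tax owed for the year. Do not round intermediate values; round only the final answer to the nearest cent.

Assessed value = $441,900 × 0.92 = $406,548
Elkhorn Township: $406,548 × 0.00477 = $1,939.23396
Thornbury County: ($406,548 − $107,000) × 0.01336 = $299,548 × 0.01336 = $4,001.96128
Talbot CSD: $406,548 × 0.01 = $4,065.48
City of Eastcliff: ($406,548 − $107,000) × 0.00349 = $299,548 × 0.00349 = $1,045.42252
Total = $11,052.09776

$11,052.10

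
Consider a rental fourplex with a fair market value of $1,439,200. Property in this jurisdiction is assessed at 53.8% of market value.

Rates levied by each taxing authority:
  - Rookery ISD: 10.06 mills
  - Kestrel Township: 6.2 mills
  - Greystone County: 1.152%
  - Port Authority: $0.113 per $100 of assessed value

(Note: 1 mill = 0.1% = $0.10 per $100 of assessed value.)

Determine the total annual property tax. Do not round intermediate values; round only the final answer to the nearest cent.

Assessed value = $1,439,200 × 0.538 = $774,289.6
Rookery ISD: $774,289.6 × 0.01006 = $7,789.353376
Kestrel Township: $774,289.6 × 0.0062 = $4,800.59552
Greystone County: $774,289.6 × 0.01152 = $8,919.816192
Port Authority: $774,289.6 × 0.00113 = $874.947248
Total = $22,384.712336

$22,384.71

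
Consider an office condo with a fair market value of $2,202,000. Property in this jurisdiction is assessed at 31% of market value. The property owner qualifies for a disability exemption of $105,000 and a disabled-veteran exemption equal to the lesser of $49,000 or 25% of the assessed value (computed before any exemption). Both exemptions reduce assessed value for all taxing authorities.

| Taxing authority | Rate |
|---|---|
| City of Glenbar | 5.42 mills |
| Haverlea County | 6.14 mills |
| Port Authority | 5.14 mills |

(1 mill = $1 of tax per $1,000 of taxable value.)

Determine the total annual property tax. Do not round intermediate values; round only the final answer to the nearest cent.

$8,827.95

Assessed value = $2,202,000 × 0.31 = $682,620
Disabled-veteran exemption = min($49,000, 25% × $682,620) = min($49,000, $170,655) = $49,000 (dollar cap binds)
Taxable value = $682,620 − $105,000 − $49,000 = $528,620
City of Glenbar: $528,620 × 0.00542 = $2,865.1204
Haverlea County: $528,620 × 0.00614 = $3,245.7268
Port Authority: $528,620 × 0.00514 = $2,717.1068
Total = $8,827.954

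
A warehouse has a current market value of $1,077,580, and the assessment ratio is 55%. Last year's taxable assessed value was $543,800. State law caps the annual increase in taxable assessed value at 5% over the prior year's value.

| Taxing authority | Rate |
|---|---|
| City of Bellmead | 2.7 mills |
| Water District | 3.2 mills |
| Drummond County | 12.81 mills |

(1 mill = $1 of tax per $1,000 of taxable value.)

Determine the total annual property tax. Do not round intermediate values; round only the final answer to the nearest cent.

$10,683.22

Uncapped assessed value = $1,077,580 × 0.55 = $592,669
Cap limit = $543,800 × 1.05 = $570,990
Taxable assessed value = min($592,669, $570,990) = $570,990 (cap binds)
City of Bellmead: $570,990 × 0.0027 = $1,541.673
Water District: $570,990 × 0.0032 = $1,827.168
Drummond County: $570,990 × 0.01281 = $7,314.3819
Total = $10,683.2229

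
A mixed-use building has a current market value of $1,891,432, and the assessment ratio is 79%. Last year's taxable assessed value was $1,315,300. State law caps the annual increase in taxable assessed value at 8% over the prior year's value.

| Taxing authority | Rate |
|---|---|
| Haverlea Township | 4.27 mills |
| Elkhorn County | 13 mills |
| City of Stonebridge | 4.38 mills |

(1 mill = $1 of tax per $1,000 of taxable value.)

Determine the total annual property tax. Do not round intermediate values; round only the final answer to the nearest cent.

Uncapped assessed value = $1,891,432 × 0.79 = $1,494,231.28
Cap limit = $1,315,300 × 1.08 = $1,420,524
Taxable assessed value = min($1,494,231.28, $1,420,524) = $1,420,524 (cap binds)
Haverlea Township: $1,420,524 × 0.00427 = $6,065.63748
Elkhorn County: $1,420,524 × 0.013 = $18,466.812
City of Stonebridge: $1,420,524 × 0.00438 = $6,221.89512
Total = $30,754.3446

$30,754.34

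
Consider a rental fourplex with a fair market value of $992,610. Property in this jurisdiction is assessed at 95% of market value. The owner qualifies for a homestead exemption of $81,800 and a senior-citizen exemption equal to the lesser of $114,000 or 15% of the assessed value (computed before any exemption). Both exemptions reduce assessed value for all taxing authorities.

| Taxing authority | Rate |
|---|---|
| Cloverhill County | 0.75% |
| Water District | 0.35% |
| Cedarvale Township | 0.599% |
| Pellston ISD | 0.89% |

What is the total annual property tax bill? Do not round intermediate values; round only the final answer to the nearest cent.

Assessed value = $992,610 × 0.95 = $942,979.5
Senior-citizen exemption = min($114,000, 15% × $942,979.5) = min($114,000, $141,446.925) = $114,000 (dollar cap binds)
Taxable value = $942,979.5 − $81,800 − $114,000 = $747,179.5
Cloverhill County: $747,179.5 × 0.0075 = $5,603.84625
Water District: $747,179.5 × 0.0035 = $2,615.12825
Cedarvale Township: $747,179.5 × 0.00599 = $4,475.605205
Pellston ISD: $747,179.5 × 0.0089 = $6,649.89755
Total = $19,344.477255

$19,344.48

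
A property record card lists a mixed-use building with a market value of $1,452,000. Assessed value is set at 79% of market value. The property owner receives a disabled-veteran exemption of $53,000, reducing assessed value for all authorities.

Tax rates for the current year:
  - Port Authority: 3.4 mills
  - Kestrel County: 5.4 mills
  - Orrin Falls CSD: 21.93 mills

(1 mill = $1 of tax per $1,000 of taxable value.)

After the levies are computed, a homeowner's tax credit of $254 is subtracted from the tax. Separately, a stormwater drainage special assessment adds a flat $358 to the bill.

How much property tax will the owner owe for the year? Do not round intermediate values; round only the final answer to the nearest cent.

Assessed value = $1,452,000 × 0.79 = $1,147,080
Taxable value = $1,147,080 − $53,000 = $1,094,080
Port Authority: $1,094,080 × 0.0034 = $3,719.872
Kestrel County: $1,094,080 × 0.0054 = $5,908.032
Orrin Falls CSD: $1,094,080 × 0.02193 = $23,993.1744
Levies subtotal = $33,621.0784
After credit = $33,621.0784 − $254 = $33,367.0784
Total = $33,367.0784 + $358 = $33,725.0784

$33,725.08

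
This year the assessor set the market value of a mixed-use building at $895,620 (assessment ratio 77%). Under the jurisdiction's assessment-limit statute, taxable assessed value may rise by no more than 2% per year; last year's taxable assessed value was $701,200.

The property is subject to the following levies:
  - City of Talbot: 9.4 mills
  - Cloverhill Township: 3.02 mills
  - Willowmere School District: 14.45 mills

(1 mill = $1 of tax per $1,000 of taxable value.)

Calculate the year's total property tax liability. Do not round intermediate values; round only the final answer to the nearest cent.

$18,530.29

Uncapped assessed value = $895,620 × 0.77 = $689,627.4
Cap limit = $701,200 × 1.02 = $715,224
Taxable assessed value = min($689,627.4, $715,224) = $689,627.4 (cap does not bind)
City of Talbot: $689,627.4 × 0.0094 = $6,482.49756
Cloverhill Township: $689,627.4 × 0.00302 = $2,082.674748
Willowmere School District: $689,627.4 × 0.01445 = $9,965.11593
Total = $18,530.288238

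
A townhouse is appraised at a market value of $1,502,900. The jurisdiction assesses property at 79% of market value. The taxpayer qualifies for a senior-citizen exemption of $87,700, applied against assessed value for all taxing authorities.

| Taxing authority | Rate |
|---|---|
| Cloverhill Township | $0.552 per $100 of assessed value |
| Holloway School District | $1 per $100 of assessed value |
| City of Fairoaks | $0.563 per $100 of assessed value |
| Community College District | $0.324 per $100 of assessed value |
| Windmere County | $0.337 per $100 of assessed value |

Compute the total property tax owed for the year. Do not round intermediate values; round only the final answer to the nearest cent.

$30,524.65

Assessed value = $1,502,900 × 0.79 = $1,187,291
Taxable value = $1,187,291 − $87,700 = $1,099,591
Cloverhill Township: $1,099,591 × 0.00552 = $6,069.74232
Holloway School District: $1,099,591 × 0.01 = $10,995.91
City of Fairoaks: $1,099,591 × 0.00563 = $6,190.69733
Community College District: $1,099,591 × 0.00324 = $3,562.67484
Windmere County: $1,099,591 × 0.00337 = $3,705.62167
Total = $6,069.74232 + $10,995.91 + $6,190.69733 + $3,562.67484 + $3,705.62167 = $30,524.64616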